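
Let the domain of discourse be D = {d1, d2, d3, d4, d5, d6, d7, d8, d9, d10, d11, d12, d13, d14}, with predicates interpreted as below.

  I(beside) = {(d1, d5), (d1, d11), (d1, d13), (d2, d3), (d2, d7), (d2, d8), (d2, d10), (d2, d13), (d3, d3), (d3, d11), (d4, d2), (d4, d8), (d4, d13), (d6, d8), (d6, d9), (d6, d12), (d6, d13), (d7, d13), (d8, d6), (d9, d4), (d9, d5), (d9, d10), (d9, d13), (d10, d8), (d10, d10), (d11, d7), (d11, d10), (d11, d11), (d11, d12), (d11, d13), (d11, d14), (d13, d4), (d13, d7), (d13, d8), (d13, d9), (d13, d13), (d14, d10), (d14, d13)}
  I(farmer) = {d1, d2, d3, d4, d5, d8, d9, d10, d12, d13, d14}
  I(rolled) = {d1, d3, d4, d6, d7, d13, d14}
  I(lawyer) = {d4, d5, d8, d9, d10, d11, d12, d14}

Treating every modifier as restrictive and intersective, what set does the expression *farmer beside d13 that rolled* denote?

⟦beside d13⟧ = {x : ⟨x, d13⟩ ∈ ⟦beside⟧} = {d1, d2, d4, d6, d7, d9, d11, d13, d14}
⟦that rolled⟧ = ⟦rolled⟧ = {d1, d3, d4, d6, d7, d13, d14}
⟦farmer⟧ = {d1, d2, d3, d4, d5, d8, d9, d10, d12, d13, d14}
… ∩ ⟦beside d13⟧ = {d1, d2, d3, d4, d5, d8, d9, d10, d12, d13, d14} ∩ {d1, d2, d4, d6, d7, d9, d11, d13, d14} = {d1, d2, d4, d9, d13, d14}
… ∩ ⟦that rolled⟧ = {d1, d2, d4, d9, d13, d14} ∩ {d1, d3, d4, d6, d7, d13, d14} = {d1, d4, d13, d14}
So ⟦farmer beside d13 that rolled⟧ = {d1, d4, d13, d14}.

{d1, d4, d13, d14}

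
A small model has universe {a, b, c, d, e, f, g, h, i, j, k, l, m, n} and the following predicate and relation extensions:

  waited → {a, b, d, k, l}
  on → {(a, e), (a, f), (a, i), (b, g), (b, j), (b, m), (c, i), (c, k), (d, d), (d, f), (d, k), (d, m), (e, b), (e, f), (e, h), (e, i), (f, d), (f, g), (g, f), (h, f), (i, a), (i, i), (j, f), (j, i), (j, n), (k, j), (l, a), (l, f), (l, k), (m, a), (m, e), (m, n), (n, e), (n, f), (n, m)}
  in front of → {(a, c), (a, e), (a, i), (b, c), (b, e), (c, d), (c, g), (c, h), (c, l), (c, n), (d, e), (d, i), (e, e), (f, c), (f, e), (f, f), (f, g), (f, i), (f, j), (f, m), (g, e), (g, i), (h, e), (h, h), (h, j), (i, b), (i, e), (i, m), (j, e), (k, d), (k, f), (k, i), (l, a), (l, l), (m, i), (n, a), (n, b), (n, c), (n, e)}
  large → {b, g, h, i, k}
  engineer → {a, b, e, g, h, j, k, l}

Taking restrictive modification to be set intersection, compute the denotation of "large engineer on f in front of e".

⟦on f⟧ = {x : ⟨x, f⟩ ∈ ⟦on⟧} = {a, d, e, g, h, j, l, n}
⟦in front of e⟧ = {x : ⟨x, e⟩ ∈ ⟦in front of⟧} = {a, b, d, e, f, g, h, i, j, n}
⟦engineer⟧ = {a, b, e, g, h, j, k, l}
… ∩ ⟦on f⟧ = {a, b, e, g, h, j, k, l} ∩ {a, d, e, g, h, j, l, n} = {a, e, g, h, j, l}
… ∩ ⟦in front of e⟧ = {a, e, g, h, j, l} ∩ {a, b, d, e, f, g, h, i, j, n} = {a, e, g, h, j}
… ∩ ⟦large⟧ = {a, e, g, h, j} ∩ {b, g, h, i, k} = {g, h}
So ⟦large engineer on f in front of e⟧ = {g, h}.

{g, h}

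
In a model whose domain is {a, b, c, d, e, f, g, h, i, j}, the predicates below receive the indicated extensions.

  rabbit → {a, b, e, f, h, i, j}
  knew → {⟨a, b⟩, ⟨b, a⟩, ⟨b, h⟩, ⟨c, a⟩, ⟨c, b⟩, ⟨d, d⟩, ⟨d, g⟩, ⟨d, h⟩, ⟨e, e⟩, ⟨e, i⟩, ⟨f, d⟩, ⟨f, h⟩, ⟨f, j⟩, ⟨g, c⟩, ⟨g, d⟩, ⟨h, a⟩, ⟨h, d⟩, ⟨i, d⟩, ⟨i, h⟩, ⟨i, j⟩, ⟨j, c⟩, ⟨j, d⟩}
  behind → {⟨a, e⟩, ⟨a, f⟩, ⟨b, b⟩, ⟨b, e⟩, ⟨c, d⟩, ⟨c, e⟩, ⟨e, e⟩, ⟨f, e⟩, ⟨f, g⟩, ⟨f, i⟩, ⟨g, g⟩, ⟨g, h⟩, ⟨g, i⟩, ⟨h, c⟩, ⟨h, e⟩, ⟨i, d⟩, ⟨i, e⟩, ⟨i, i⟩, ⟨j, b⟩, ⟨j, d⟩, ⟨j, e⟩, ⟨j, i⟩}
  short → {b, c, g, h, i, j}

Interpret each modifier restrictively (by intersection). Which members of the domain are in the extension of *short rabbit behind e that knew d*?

⟦behind e⟧ = {x : ⟨x, e⟩ ∈ ⟦behind⟧} = {a, b, c, e, f, h, i, j}
⟦that knew d⟧ = {x : ⟨x, d⟩ ∈ ⟦knew⟧} = {d, f, g, h, i, j}
⟦rabbit⟧ = {a, b, e, f, h, i, j}
… ∩ ⟦behind e⟧ = {a, b, e, f, h, i, j} ∩ {a, b, c, e, f, h, i, j} = {a, b, e, f, h, i, j}
… ∩ ⟦that knew d⟧ = {a, b, e, f, h, i, j} ∩ {d, f, g, h, i, j} = {f, h, i, j}
… ∩ ⟦short⟧ = {f, h, i, j} ∩ {b, c, g, h, i, j} = {h, i, j}
So ⟦short rabbit behind e that knew d⟧ = {h, i, j}.

{h, i, j}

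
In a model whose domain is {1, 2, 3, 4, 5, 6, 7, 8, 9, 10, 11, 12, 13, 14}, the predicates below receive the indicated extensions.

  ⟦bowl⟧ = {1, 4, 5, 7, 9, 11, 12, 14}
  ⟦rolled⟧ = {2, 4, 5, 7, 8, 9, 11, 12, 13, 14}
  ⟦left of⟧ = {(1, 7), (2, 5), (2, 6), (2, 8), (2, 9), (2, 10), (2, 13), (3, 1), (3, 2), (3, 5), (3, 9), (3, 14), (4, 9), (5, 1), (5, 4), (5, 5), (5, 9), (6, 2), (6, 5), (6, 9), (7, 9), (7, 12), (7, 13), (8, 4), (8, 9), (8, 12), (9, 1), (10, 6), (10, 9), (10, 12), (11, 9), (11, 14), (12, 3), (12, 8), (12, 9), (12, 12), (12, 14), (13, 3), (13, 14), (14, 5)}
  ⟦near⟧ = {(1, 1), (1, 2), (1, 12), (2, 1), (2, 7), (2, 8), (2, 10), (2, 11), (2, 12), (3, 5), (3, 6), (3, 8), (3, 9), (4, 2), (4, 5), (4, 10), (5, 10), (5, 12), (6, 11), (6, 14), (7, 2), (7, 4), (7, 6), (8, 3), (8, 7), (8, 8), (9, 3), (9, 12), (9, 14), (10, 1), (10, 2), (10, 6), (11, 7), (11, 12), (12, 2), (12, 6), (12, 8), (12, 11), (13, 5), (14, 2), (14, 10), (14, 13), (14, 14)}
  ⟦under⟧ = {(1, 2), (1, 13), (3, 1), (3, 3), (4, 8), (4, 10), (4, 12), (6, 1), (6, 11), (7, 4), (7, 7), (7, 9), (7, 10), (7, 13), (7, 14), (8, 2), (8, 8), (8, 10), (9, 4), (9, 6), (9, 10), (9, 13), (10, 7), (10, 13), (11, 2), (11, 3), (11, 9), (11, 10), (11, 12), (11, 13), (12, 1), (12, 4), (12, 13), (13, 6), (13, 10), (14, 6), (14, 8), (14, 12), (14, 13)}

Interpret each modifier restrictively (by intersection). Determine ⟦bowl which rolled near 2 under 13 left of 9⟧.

⟦which rolled⟧ = ⟦rolled⟧ = {2, 4, 5, 7, 8, 9, 11, 12, 13, 14}
⟦near 2⟧ = {x : ⟨x, 2⟩ ∈ ⟦near⟧} = {1, 4, 7, 10, 12, 14}
⟦under 13⟧ = {x : ⟨x, 13⟩ ∈ ⟦under⟧} = {1, 7, 9, 10, 11, 12, 14}
⟦left of 9⟧ = {x : ⟨x, 9⟩ ∈ ⟦left of⟧} = {2, 3, 4, 5, 6, 7, 8, 10, 11, 12}
⟦bowl⟧ = {1, 4, 5, 7, 9, 11, 12, 14}
… ∩ ⟦which rolled⟧ = {1, 4, 5, 7, 9, 11, 12, 14} ∩ {2, 4, 5, 7, 8, 9, 11, 12, 13, 14} = {4, 5, 7, 9, 11, 12, 14}
… ∩ ⟦near 2⟧ = {4, 5, 7, 9, 11, 12, 14} ∩ {1, 4, 7, 10, 12, 14} = {4, 7, 12, 14}
… ∩ ⟦under 13⟧ = {4, 7, 12, 14} ∩ {1, 7, 9, 10, 11, 12, 14} = {7, 12, 14}
… ∩ ⟦left of 9⟧ = {7, 12, 14} ∩ {2, 3, 4, 5, 6, 7, 8, 10, 11, 12} = {7, 12}
So ⟦bowl which rolled near 2 under 13 left of 9⟧ = {7, 12}.

{7, 12}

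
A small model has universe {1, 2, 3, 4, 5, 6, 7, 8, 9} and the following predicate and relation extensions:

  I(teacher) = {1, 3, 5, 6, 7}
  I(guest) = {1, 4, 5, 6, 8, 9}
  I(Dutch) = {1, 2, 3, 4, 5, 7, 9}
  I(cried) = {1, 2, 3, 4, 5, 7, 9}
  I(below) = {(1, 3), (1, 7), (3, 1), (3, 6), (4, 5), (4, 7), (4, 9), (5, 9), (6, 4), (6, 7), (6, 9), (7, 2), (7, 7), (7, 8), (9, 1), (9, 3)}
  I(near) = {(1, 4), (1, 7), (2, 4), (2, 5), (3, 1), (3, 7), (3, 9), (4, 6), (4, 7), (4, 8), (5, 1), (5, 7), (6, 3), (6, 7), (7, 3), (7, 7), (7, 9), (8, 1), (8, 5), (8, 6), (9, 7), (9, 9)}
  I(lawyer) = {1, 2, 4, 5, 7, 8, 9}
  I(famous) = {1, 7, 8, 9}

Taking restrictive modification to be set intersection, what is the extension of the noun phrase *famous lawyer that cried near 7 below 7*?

{1, 7}

⟦that cried⟧ = ⟦cried⟧ = {1, 2, 3, 4, 5, 7, 9}
⟦near 7⟧ = {x : ⟨x, 7⟩ ∈ ⟦near⟧} = {1, 3, 4, 5, 6, 7, 9}
⟦below 7⟧ = {x : ⟨x, 7⟩ ∈ ⟦below⟧} = {1, 4, 6, 7}
⟦lawyer⟧ = {1, 2, 4, 5, 7, 8, 9}
… ∩ ⟦that cried⟧ = {1, 2, 4, 5, 7, 8, 9} ∩ {1, 2, 3, 4, 5, 7, 9} = {1, 2, 4, 5, 7, 9}
… ∩ ⟦near 7⟧ = {1, 2, 4, 5, 7, 9} ∩ {1, 3, 4, 5, 6, 7, 9} = {1, 4, 5, 7, 9}
… ∩ ⟦below 7⟧ = {1, 4, 5, 7, 9} ∩ {1, 4, 6, 7} = {1, 4, 7}
… ∩ ⟦famous⟧ = {1, 4, 7} ∩ {1, 7, 8, 9} = {1, 7}
So ⟦famous lawyer that cried near 7 below 7⟧ = {1, 7}.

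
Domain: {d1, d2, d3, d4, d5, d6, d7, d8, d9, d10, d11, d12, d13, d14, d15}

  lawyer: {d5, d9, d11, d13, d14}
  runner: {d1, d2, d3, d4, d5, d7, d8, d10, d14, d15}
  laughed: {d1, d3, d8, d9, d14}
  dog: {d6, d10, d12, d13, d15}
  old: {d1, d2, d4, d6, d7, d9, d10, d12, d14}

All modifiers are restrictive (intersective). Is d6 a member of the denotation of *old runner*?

no

⟦runner⟧ = {d1, d2, d3, d4, d5, d7, d8, d10, d14, d15}
… ∩ ⟦old⟧ = {d1, d2, d3, d4, d5, d7, d8, d10, d14, d15} ∩ {d1, d2, d4, d6, d7, d9, d10, d12, d14} = {d1, d2, d4, d7, d10, d14}
⟦old runner⟧ = {d1, d2, d4, d7, d10, d14}; d6 ∉ this set.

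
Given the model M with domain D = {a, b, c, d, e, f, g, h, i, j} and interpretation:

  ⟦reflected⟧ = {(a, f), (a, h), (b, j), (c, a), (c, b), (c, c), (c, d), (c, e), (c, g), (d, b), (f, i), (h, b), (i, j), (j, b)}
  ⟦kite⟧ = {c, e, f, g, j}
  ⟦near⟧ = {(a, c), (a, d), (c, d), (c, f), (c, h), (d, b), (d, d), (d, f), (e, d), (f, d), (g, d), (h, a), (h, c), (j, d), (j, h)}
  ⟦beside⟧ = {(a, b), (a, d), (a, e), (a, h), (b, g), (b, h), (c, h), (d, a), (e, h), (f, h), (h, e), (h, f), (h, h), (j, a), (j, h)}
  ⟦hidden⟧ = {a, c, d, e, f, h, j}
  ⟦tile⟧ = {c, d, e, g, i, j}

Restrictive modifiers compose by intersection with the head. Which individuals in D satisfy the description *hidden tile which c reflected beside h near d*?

⟦which c reflected⟧ = {x : ⟨c, x⟩ ∈ ⟦reflected⟧} = {a, b, c, d, e, g}
⟦beside h⟧ = {x : ⟨x, h⟩ ∈ ⟦beside⟧} = {a, b, c, e, f, h, j}
⟦near d⟧ = {x : ⟨x, d⟩ ∈ ⟦near⟧} = {a, c, d, e, f, g, j}
⟦tile⟧ = {c, d, e, g, i, j}
… ∩ ⟦which c reflected⟧ = {c, d, e, g, i, j} ∩ {a, b, c, d, e, g} = {c, d, e, g}
… ∩ ⟦beside h⟧ = {c, d, e, g} ∩ {a, b, c, e, f, h, j} = {c, e}
… ∩ ⟦near d⟧ = {c, e} ∩ {a, c, d, e, f, g, j} = {c, e}
… ∩ ⟦hidden⟧ = {c, e} ∩ {a, c, d, e, f, h, j} = {c, e}
So ⟦hidden tile which c reflected beside h near d⟧ = {c, e}.

{c, e}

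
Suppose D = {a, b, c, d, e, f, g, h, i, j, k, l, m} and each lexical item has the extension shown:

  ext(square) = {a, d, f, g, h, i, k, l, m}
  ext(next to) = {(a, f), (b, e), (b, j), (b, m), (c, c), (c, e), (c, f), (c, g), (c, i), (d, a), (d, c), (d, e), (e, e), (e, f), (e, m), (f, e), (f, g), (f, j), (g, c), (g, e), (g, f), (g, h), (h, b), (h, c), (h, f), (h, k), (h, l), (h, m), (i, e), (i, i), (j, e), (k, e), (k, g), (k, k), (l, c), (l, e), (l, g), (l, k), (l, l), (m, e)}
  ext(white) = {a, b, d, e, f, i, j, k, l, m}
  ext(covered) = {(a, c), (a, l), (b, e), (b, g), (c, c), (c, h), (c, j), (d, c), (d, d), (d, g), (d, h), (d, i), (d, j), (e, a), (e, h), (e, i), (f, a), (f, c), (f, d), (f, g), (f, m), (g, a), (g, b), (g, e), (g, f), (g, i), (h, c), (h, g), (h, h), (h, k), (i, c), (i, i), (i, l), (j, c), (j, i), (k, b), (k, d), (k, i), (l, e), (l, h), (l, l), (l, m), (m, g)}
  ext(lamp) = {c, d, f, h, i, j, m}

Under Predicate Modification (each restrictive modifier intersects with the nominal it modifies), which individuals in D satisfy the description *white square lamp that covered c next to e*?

⟦that covered c⟧ = {x : ⟨x, c⟩ ∈ ⟦covered⟧} = {a, c, d, f, h, i, j}
⟦next to e⟧ = {x : ⟨x, e⟩ ∈ ⟦next to⟧} = {b, c, d, e, f, g, i, j, k, l, m}
⟦lamp⟧ = {c, d, f, h, i, j, m}
… ∩ ⟦that covered c⟧ = {c, d, f, h, i, j, m} ∩ {a, c, d, f, h, i, j} = {c, d, f, h, i, j}
… ∩ ⟦next to e⟧ = {c, d, f, h, i, j} ∩ {b, c, d, e, f, g, i, j, k, l, m} = {c, d, f, i, j}
… ∩ ⟦white⟧ = {c, d, f, i, j} ∩ {a, b, d, e, f, i, j, k, l, m} = {d, f, i, j}
… ∩ ⟦square⟧ = {d, f, i, j} ∩ {a, d, f, g, h, i, k, l, m} = {d, f, i}
So ⟦white square lamp that covered c next to e⟧ = {d, f, i}.

{d, f, i}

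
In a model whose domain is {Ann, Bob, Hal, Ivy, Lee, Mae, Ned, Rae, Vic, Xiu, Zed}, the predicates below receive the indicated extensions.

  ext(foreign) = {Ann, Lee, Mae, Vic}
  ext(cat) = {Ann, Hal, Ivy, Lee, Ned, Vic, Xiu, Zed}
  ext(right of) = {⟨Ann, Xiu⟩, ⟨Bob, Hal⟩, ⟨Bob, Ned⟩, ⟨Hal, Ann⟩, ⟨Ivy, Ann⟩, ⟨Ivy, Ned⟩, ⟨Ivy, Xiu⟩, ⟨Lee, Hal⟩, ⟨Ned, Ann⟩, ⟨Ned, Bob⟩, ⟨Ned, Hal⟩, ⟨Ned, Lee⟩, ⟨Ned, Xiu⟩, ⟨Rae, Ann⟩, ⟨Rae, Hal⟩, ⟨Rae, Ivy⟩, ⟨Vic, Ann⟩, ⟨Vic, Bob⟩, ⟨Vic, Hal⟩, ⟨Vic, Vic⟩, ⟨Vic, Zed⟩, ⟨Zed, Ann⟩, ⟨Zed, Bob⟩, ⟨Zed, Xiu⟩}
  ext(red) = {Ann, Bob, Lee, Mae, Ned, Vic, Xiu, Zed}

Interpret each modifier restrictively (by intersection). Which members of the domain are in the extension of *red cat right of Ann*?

⟦right of Ann⟧ = {x : ⟨x, Ann⟩ ∈ ⟦right of⟧} = {Hal, Ivy, Ned, Rae, Vic, Zed}
⟦cat⟧ = {Ann, Hal, Ivy, Lee, Ned, Vic, Xiu, Zed}
… ∩ ⟦right of Ann⟧ = {Ann, Hal, Ivy, Lee, Ned, Vic, Xiu, Zed} ∩ {Hal, Ivy, Ned, Rae, Vic, Zed} = {Hal, Ivy, Ned, Vic, Zed}
… ∩ ⟦red⟧ = {Hal, Ivy, Ned, Vic, Zed} ∩ {Ann, Bob, Lee, Mae, Ned, Vic, Xiu, Zed} = {Ned, Vic, Zed}
So ⟦red cat right of Ann⟧ = {Ned, Vic, Zed}.

{Ned, Vic, Zed}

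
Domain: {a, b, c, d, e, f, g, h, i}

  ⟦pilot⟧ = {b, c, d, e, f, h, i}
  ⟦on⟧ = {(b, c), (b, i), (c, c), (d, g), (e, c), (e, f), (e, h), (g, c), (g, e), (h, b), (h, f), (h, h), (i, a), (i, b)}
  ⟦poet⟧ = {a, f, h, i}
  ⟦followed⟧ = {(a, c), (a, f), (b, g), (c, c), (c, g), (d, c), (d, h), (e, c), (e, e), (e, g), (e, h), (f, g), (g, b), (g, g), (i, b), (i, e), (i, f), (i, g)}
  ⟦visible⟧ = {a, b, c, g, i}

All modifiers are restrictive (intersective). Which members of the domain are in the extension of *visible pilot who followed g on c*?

⟦who followed g⟧ = {x : ⟨x, g⟩ ∈ ⟦followed⟧} = {b, c, e, f, g, i}
⟦on c⟧ = {x : ⟨x, c⟩ ∈ ⟦on⟧} = {b, c, e, g}
⟦pilot⟧ = {b, c, d, e, f, h, i}
… ∩ ⟦who followed g⟧ = {b, c, d, e, f, h, i} ∩ {b, c, e, f, g, i} = {b, c, e, f, i}
… ∩ ⟦on c⟧ = {b, c, e, f, i} ∩ {b, c, e, g} = {b, c, e}
… ∩ ⟦visible⟧ = {b, c, e} ∩ {a, b, c, g, i} = {b, c}
So ⟦visible pilot who followed g on c⟧ = {b, c}.

{b, c}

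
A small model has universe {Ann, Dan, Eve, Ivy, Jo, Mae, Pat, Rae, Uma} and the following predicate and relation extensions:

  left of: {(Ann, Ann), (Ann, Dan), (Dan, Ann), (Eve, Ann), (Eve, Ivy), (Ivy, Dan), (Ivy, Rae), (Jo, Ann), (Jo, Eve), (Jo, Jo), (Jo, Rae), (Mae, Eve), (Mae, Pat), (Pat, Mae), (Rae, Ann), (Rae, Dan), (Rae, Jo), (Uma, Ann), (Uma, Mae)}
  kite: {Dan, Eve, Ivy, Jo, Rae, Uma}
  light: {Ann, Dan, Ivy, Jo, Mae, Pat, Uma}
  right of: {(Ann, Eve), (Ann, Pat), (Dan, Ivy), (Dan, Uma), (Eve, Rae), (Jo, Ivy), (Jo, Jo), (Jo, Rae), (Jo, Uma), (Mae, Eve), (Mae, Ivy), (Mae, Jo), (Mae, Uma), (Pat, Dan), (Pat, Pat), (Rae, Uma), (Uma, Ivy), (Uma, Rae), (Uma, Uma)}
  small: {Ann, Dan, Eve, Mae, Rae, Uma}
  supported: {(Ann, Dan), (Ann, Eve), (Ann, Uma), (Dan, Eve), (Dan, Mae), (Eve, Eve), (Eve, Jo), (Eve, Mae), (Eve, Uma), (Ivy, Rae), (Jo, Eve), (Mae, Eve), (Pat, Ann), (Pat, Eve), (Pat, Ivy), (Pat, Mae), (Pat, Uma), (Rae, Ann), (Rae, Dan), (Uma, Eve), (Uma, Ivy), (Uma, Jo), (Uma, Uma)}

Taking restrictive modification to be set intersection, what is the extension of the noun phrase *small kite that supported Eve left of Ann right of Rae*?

{Eve, Uma}

⟦that supported Eve⟧ = {x : ⟨x, Eve⟩ ∈ ⟦supported⟧} = {Ann, Dan, Eve, Jo, Mae, Pat, Uma}
⟦left of Ann⟧ = {x : ⟨x, Ann⟩ ∈ ⟦left of⟧} = {Ann, Dan, Eve, Jo, Rae, Uma}
⟦right of Rae⟧ = {x : ⟨x, Rae⟩ ∈ ⟦right of⟧} = {Eve, Jo, Uma}
⟦kite⟧ = {Dan, Eve, Ivy, Jo, Rae, Uma}
… ∩ ⟦that supported Eve⟧ = {Dan, Eve, Ivy, Jo, Rae, Uma} ∩ {Ann, Dan, Eve, Jo, Mae, Pat, Uma} = {Dan, Eve, Jo, Uma}
… ∩ ⟦left of Ann⟧ = {Dan, Eve, Jo, Uma} ∩ {Ann, Dan, Eve, Jo, Rae, Uma} = {Dan, Eve, Jo, Uma}
… ∩ ⟦right of Rae⟧ = {Dan, Eve, Jo, Uma} ∩ {Eve, Jo, Uma} = {Eve, Jo, Uma}
… ∩ ⟦small⟧ = {Eve, Jo, Uma} ∩ {Ann, Dan, Eve, Mae, Rae, Uma} = {Eve, Uma}
So ⟦small kite that supported Eve left of Ann right of Rae⟧ = {Eve, Uma}.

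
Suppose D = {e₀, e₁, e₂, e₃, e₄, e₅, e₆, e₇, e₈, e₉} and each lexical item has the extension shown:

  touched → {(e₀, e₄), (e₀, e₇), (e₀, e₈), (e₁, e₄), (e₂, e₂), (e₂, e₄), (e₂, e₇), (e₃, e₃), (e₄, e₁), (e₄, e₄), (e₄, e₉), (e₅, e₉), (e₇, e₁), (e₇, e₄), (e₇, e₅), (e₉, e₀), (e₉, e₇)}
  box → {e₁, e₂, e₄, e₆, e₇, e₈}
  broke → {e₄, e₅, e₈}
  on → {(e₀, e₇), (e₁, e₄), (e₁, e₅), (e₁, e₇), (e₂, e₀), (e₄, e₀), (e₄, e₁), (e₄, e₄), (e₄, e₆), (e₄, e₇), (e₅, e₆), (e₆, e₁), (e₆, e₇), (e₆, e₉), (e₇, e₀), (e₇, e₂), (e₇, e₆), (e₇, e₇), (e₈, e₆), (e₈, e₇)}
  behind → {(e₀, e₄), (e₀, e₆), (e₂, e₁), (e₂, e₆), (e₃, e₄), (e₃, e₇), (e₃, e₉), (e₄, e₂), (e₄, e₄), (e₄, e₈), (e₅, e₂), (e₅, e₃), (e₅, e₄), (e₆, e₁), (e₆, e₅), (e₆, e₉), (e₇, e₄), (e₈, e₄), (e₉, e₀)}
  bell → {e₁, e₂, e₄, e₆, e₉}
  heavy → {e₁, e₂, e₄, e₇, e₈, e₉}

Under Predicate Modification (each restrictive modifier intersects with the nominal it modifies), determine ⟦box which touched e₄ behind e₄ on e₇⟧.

⟦which touched e₄⟧ = {x : ⟨x, e₄⟩ ∈ ⟦touched⟧} = {e₀, e₁, e₂, e₄, e₇}
⟦behind e₄⟧ = {x : ⟨x, e₄⟩ ∈ ⟦behind⟧} = {e₀, e₃, e₄, e₅, e₇, e₈}
⟦on e₇⟧ = {x : ⟨x, e₇⟩ ∈ ⟦on⟧} = {e₀, e₁, e₄, e₆, e₇, e₈}
⟦box⟧ = {e₁, e₂, e₄, e₆, e₇, e₈}
… ∩ ⟦which touched e₄⟧ = {e₁, e₂, e₄, e₆, e₇, e₈} ∩ {e₀, e₁, e₂, e₄, e₇} = {e₁, e₂, e₄, e₇}
… ∩ ⟦behind e₄⟧ = {e₁, e₂, e₄, e₇} ∩ {e₀, e₃, e₄, e₅, e₇, e₈} = {e₄, e₇}
… ∩ ⟦on e₇⟧ = {e₄, e₇} ∩ {e₀, e₁, e₄, e₆, e₇, e₈} = {e₄, e₇}
So ⟦box which touched e₄ behind e₄ on e₇⟧ = {e₄, e₇}.

{e₄, e₇}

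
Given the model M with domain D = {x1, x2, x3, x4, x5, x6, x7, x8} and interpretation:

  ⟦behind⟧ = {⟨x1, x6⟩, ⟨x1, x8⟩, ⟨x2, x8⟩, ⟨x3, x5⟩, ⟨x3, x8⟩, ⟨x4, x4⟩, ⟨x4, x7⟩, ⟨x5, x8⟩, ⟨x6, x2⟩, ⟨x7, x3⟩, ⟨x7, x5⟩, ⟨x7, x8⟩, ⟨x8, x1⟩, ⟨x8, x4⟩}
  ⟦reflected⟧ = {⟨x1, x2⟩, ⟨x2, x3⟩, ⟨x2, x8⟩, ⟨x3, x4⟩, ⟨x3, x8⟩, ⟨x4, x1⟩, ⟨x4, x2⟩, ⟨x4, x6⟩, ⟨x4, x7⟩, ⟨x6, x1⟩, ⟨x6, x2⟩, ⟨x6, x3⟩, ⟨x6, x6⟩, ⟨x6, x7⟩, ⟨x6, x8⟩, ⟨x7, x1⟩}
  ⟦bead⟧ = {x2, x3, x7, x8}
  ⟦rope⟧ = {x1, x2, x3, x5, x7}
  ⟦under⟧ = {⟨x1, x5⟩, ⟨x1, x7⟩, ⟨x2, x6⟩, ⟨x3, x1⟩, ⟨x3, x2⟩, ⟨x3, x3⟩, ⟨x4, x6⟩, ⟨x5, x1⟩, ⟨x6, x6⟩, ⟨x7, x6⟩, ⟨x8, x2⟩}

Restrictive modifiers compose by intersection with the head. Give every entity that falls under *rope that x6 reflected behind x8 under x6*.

⟦that x6 reflected⟧ = {x : ⟨x6, x⟩ ∈ ⟦reflected⟧} = {x1, x2, x3, x6, x7, x8}
⟦behind x8⟧ = {x : ⟨x, x8⟩ ∈ ⟦behind⟧} = {x1, x2, x3, x5, x7}
⟦under x6⟧ = {x : ⟨x, x6⟩ ∈ ⟦under⟧} = {x2, x4, x6, x7}
⟦rope⟧ = {x1, x2, x3, x5, x7}
… ∩ ⟦that x6 reflected⟧ = {x1, x2, x3, x5, x7} ∩ {x1, x2, x3, x6, x7, x8} = {x1, x2, x3, x7}
… ∩ ⟦behind x8⟧ = {x1, x2, x3, x7} ∩ {x1, x2, x3, x5, x7} = {x1, x2, x3, x7}
… ∩ ⟦under x6⟧ = {x1, x2, x3, x7} ∩ {x2, x4, x6, x7} = {x2, x7}
So ⟦rope that x6 reflected behind x8 under x6⟧ = {x2, x7}.

{x2, x7}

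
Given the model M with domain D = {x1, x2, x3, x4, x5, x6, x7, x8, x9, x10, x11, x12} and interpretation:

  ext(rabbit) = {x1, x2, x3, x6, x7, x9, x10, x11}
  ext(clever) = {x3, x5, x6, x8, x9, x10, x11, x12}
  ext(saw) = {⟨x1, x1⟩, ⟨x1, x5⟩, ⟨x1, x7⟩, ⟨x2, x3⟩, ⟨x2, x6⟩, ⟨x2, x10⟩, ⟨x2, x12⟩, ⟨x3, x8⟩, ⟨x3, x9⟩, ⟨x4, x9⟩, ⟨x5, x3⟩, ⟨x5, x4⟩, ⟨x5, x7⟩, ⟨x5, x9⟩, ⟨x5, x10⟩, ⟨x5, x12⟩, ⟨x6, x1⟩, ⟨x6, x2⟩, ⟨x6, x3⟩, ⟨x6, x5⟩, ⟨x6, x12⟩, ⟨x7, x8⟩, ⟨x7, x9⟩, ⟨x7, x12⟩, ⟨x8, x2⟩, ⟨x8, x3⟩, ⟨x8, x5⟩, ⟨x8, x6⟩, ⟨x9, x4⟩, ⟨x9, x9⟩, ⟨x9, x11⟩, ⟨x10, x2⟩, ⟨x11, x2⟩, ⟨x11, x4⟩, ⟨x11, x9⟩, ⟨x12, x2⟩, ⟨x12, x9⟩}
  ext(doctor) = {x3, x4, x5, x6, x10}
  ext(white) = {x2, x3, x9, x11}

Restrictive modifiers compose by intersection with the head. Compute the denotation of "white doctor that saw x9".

{x3}

⟦that saw x9⟧ = {x : ⟨x, x9⟩ ∈ ⟦saw⟧} = {x3, x4, x5, x7, x9, x11, x12}
⟦doctor⟧ = {x3, x4, x5, x6, x10}
… ∩ ⟦that saw x9⟧ = {x3, x4, x5, x6, x10} ∩ {x3, x4, x5, x7, x9, x11, x12} = {x3, x4, x5}
… ∩ ⟦white⟧ = {x3, x4, x5} ∩ {x2, x3, x9, x11} = {x3}
So ⟦white doctor that saw x9⟧ = {x3}.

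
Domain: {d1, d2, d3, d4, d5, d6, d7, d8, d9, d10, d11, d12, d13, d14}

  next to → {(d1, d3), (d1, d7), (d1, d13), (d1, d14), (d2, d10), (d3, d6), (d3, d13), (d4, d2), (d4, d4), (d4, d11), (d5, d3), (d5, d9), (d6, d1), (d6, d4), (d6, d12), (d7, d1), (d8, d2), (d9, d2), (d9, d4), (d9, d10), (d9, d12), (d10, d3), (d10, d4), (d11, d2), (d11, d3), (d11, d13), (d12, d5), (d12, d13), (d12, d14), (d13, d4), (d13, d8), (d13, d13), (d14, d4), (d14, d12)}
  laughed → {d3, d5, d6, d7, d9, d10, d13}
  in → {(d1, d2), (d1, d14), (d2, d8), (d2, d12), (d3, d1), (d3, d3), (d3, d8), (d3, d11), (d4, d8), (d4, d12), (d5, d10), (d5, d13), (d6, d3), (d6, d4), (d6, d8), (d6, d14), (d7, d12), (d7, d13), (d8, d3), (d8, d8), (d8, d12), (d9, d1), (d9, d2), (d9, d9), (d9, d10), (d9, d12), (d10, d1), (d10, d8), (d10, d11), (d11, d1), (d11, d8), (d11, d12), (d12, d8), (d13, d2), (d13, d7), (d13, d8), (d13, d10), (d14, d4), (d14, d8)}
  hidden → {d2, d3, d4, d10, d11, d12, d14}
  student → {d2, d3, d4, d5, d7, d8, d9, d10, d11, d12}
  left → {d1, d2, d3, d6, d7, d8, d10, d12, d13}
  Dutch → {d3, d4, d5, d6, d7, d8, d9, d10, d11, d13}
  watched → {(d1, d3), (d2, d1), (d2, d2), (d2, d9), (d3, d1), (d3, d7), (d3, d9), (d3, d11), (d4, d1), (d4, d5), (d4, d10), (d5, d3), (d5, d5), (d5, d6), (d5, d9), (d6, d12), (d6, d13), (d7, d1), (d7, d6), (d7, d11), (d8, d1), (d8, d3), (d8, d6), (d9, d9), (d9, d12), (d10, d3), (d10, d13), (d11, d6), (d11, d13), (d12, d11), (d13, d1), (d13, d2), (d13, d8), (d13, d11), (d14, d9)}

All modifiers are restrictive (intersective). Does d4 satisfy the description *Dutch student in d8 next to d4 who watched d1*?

yes

⟦in d8⟧ = {x : ⟨x, d8⟩ ∈ ⟦in⟧} = {d2, d3, d4, d6, d8, d10, d11, d12, d13, d14}
⟦next to d4⟧ = {x : ⟨x, d4⟩ ∈ ⟦next to⟧} = {d4, d6, d9, d10, d13, d14}
⟦who watched d1⟧ = {x : ⟨x, d1⟩ ∈ ⟦watched⟧} = {d2, d3, d4, d7, d8, d13}
⟦student⟧ = {d2, d3, d4, d5, d7, d8, d9, d10, d11, d12}
… ∩ ⟦in d8⟧ = {d2, d3, d4, d5, d7, d8, d9, d10, d11, d12} ∩ {d2, d3, d4, d6, d8, d10, d11, d12, d13, d14} = {d2, d3, d4, d8, d10, d11, d12}
… ∩ ⟦next to d4⟧ = {d2, d3, d4, d8, d10, d11, d12} ∩ {d4, d6, d9, d10, d13, d14} = {d4, d10}
… ∩ ⟦who watched d1⟧ = {d4, d10} ∩ {d2, d3, d4, d7, d8, d13} = {d4}
… ∩ ⟦Dutch⟧ = {d4} ∩ {d3, d4, d5, d6, d7, d8, d9, d10, d11, d13} = {d4}
⟦Dutch student in d8 next to d4 who watched d1⟧ = {d4}; d4 ∈ this set.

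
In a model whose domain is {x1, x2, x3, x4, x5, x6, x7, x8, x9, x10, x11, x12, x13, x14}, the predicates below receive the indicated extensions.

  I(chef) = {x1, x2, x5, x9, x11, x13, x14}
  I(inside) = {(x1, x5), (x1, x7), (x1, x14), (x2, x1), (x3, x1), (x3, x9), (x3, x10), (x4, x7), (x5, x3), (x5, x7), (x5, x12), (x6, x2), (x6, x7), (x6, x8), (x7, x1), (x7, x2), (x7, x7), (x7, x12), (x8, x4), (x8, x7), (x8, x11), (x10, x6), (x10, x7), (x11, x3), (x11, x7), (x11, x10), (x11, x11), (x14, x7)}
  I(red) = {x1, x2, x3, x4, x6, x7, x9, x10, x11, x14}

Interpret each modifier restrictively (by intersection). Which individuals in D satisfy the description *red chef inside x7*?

⟦inside x7⟧ = {x : ⟨x, x7⟩ ∈ ⟦inside⟧} = {x1, x4, x5, x6, x7, x8, x10, x11, x14}
⟦chef⟧ = {x1, x2, x5, x9, x11, x13, x14}
… ∩ ⟦inside x7⟧ = {x1, x2, x5, x9, x11, x13, x14} ∩ {x1, x4, x5, x6, x7, x8, x10, x11, x14} = {x1, x5, x11, x14}
… ∩ ⟦red⟧ = {x1, x5, x11, x14} ∩ {x1, x2, x3, x4, x6, x7, x9, x10, x11, x14} = {x1, x11, x14}
So ⟦red chef inside x7⟧ = {x1, x11, x14}.

{x1, x11, x14}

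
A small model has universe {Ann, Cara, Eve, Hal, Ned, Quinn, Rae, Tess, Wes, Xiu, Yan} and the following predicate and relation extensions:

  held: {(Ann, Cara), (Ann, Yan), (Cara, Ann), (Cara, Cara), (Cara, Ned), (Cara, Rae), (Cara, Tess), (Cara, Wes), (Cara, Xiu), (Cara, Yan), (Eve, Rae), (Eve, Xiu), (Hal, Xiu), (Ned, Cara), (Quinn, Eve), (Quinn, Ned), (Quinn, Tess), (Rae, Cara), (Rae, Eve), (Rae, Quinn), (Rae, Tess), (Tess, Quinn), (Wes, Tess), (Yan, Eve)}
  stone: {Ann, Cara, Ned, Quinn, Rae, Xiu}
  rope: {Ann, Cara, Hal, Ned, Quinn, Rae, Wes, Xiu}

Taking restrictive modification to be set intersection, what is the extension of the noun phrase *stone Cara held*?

{Ann, Cara, Ned, Rae, Xiu}

⟦Cara held⟧ = {x : ⟨Cara, x⟩ ∈ ⟦held⟧} = {Ann, Cara, Ned, Rae, Tess, Wes, Xiu, Yan}
⟦stone⟧ = {Ann, Cara, Ned, Quinn, Rae, Xiu}
… ∩ ⟦Cara held⟧ = {Ann, Cara, Ned, Quinn, Rae, Xiu} ∩ {Ann, Cara, Ned, Rae, Tess, Wes, Xiu, Yan} = {Ann, Cara, Ned, Rae, Xiu}
So ⟦stone Cara held⟧ = {Ann, Cara, Ned, Rae, Xiu}.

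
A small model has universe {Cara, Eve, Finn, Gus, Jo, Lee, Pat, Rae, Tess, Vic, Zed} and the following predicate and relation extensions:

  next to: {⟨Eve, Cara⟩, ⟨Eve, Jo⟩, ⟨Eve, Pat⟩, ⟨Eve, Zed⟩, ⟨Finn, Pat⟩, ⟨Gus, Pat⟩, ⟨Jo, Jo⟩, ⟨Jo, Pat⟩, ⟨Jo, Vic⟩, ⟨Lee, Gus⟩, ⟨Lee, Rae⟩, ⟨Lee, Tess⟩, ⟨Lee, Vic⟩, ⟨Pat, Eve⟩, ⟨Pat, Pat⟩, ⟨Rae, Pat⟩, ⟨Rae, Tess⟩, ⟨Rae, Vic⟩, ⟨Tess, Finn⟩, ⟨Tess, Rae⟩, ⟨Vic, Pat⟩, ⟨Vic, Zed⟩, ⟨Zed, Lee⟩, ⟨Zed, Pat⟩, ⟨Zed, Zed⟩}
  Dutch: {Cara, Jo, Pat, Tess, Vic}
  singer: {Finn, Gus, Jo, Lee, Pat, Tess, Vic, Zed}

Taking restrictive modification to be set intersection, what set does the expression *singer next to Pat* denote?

{Finn, Gus, Jo, Pat, Vic, Zed}

⟦next to Pat⟧ = {x : ⟨x, Pat⟩ ∈ ⟦next to⟧} = {Eve, Finn, Gus, Jo, Pat, Rae, Vic, Zed}
⟦singer⟧ = {Finn, Gus, Jo, Lee, Pat, Tess, Vic, Zed}
… ∩ ⟦next to Pat⟧ = {Finn, Gus, Jo, Lee, Pat, Tess, Vic, Zed} ∩ {Eve, Finn, Gus, Jo, Pat, Rae, Vic, Zed} = {Finn, Gus, Jo, Pat, Vic, Zed}
So ⟦singer next to Pat⟧ = {Finn, Gus, Jo, Pat, Vic, Zed}.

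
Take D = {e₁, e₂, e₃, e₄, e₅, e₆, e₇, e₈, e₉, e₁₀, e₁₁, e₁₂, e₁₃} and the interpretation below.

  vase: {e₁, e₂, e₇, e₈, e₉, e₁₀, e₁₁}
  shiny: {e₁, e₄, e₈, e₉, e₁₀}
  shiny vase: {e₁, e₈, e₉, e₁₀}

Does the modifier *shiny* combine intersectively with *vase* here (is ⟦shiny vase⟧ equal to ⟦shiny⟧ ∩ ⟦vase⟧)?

⟦shiny⟧ ∩ ⟦vase⟧ = {e₁, e₄, e₈, e₉, e₁₀} ∩ {e₁, e₂, e₇, e₈, e₉, e₁₀, e₁₁} = {e₁, e₈, e₉, e₁₀}
Observed ⟦shiny vase⟧ = {e₁, e₈, e₉, e₁₀}.
These coincide, so the modifier is intersective here.

yes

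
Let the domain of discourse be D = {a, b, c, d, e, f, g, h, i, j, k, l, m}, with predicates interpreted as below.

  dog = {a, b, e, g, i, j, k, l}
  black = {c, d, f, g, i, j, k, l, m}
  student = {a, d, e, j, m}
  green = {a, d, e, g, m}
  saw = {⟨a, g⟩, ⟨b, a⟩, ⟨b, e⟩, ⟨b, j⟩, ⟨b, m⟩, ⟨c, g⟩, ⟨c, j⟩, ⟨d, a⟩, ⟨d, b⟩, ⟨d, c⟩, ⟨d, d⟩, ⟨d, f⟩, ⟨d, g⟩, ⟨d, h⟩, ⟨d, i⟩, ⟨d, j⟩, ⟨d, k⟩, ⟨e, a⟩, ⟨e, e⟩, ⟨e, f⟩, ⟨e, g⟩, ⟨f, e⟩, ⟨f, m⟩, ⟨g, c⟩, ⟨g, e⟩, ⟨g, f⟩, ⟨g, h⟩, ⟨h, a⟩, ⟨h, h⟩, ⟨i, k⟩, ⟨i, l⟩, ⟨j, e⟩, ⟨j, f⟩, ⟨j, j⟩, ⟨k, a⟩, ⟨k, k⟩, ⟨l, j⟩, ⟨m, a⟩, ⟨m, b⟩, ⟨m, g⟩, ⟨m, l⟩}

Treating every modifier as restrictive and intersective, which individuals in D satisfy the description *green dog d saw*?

⟦d saw⟧ = {x : ⟨d, x⟩ ∈ ⟦saw⟧} = {a, b, c, d, f, g, h, i, j, k}
⟦dog⟧ = {a, b, e, g, i, j, k, l}
… ∩ ⟦d saw⟧ = {a, b, e, g, i, j, k, l} ∩ {a, b, c, d, f, g, h, i, j, k} = {a, b, g, i, j, k}
… ∩ ⟦green⟧ = {a, b, g, i, j, k} ∩ {a, d, e, g, m} = {a, g}
So ⟦green dog d saw⟧ = {a, g}.

{a, g}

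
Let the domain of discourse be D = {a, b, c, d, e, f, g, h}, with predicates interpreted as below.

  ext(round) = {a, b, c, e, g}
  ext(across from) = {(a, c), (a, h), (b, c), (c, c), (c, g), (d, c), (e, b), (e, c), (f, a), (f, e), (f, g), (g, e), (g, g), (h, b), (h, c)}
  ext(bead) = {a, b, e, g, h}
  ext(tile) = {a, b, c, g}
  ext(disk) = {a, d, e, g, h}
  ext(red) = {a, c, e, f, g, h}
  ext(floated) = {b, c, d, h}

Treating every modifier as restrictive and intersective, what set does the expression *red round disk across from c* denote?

{a, e}

⟦across from c⟧ = {x : ⟨x, c⟩ ∈ ⟦across from⟧} = {a, b, c, d, e, h}
⟦disk⟧ = {a, d, e, g, h}
… ∩ ⟦across from c⟧ = {a, d, e, g, h} ∩ {a, b, c, d, e, h} = {a, d, e, h}
… ∩ ⟦red⟧ = {a, d, e, h} ∩ {a, c, e, f, g, h} = {a, e, h}
… ∩ ⟦round⟧ = {a, e, h} ∩ {a, b, c, e, g} = {a, e}
So ⟦red round disk across from c⟧ = {a, e}.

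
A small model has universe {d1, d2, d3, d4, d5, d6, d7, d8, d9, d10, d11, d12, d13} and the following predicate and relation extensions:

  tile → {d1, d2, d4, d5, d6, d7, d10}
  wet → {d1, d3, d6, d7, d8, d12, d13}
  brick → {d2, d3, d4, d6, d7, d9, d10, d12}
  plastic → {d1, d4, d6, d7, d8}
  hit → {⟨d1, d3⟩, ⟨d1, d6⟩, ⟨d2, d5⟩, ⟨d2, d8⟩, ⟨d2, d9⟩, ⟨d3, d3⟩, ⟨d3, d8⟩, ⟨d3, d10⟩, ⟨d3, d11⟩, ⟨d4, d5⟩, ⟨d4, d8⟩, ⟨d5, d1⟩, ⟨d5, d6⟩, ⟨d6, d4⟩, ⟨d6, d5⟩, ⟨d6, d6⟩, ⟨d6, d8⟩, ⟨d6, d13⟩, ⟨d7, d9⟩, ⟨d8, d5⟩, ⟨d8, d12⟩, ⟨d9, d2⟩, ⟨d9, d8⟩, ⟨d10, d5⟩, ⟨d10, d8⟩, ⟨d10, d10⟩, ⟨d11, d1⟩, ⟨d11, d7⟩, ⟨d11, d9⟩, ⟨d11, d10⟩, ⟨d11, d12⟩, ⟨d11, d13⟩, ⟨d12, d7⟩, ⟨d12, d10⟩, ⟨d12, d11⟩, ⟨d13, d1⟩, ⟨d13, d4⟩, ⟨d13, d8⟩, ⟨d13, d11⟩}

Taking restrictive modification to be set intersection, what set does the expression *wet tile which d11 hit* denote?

⟦which d11 hit⟧ = {x : ⟨d11, x⟩ ∈ ⟦hit⟧} = {d1, d7, d9, d10, d12, d13}
⟦tile⟧ = {d1, d2, d4, d5, d6, d7, d10}
… ∩ ⟦which d11 hit⟧ = {d1, d2, d4, d5, d6, d7, d10} ∩ {d1, d7, d9, d10, d12, d13} = {d1, d7, d10}
… ∩ ⟦wet⟧ = {d1, d7, d10} ∩ {d1, d3, d6, d7, d8, d12, d13} = {d1, d7}
So ⟦wet tile which d11 hit⟧ = {d1, d7}.

{d1, d7}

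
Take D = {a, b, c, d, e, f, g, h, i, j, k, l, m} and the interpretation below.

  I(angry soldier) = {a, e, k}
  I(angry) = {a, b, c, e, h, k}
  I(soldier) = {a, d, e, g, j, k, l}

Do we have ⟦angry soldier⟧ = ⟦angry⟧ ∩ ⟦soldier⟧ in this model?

⟦angry⟧ ∩ ⟦soldier⟧ = {a, b, c, e, h, k} ∩ {a, d, e, g, j, k, l} = {a, e, k}
Observed ⟦angry soldier⟧ = {a, e, k}.
These coincide, so the modifier is intersective here.

yes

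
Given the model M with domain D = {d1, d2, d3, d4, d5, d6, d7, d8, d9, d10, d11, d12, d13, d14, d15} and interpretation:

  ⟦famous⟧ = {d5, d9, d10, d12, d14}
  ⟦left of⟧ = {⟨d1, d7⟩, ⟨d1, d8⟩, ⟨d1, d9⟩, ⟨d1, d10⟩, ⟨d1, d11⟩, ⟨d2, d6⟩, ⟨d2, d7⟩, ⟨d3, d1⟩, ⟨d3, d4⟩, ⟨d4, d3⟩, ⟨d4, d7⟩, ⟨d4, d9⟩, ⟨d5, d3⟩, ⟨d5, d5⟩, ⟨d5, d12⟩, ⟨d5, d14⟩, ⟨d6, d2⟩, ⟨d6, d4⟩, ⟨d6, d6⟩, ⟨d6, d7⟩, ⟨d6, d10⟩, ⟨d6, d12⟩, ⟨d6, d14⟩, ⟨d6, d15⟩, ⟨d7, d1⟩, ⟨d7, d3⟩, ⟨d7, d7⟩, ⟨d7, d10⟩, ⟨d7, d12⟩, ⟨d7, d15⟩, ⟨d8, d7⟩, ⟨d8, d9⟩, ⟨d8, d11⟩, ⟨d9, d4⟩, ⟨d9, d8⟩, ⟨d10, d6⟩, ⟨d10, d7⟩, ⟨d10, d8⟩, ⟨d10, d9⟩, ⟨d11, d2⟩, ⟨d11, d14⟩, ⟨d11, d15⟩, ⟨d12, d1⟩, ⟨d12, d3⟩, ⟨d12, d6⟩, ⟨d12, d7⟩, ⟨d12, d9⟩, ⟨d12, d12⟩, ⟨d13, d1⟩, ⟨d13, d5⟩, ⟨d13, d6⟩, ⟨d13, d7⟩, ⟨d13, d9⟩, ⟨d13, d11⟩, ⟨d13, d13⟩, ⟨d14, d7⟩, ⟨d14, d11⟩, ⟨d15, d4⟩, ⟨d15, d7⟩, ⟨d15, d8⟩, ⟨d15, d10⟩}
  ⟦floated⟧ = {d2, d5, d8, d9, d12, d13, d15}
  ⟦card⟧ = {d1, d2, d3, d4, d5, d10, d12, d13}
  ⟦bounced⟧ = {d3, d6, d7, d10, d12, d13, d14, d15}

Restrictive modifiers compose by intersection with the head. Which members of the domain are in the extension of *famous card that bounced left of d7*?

⟦that bounced⟧ = ⟦bounced⟧ = {d3, d6, d7, d10, d12, d13, d14, d15}
⟦left of d7⟧ = {x : ⟨x, d7⟩ ∈ ⟦left of⟧} = {d1, d2, d4, d6, d7, d8, d10, d12, d13, d14, d15}
⟦card⟧ = {d1, d2, d3, d4, d5, d10, d12, d13}
… ∩ ⟦that bounced⟧ = {d1, d2, d3, d4, d5, d10, d12, d13} ∩ {d3, d6, d7, d10, d12, d13, d14, d15} = {d3, d10, d12, d13}
… ∩ ⟦left of d7⟧ = {d3, d10, d12, d13} ∩ {d1, d2, d4, d6, d7, d8, d10, d12, d13, d14, d15} = {d10, d12, d13}
… ∩ ⟦famous⟧ = {d10, d12, d13} ∩ {d5, d9, d10, d12, d14} = {d10, d12}
So ⟦famous card that bounced left of d7⟧ = {d10, d12}.

{d10, d12}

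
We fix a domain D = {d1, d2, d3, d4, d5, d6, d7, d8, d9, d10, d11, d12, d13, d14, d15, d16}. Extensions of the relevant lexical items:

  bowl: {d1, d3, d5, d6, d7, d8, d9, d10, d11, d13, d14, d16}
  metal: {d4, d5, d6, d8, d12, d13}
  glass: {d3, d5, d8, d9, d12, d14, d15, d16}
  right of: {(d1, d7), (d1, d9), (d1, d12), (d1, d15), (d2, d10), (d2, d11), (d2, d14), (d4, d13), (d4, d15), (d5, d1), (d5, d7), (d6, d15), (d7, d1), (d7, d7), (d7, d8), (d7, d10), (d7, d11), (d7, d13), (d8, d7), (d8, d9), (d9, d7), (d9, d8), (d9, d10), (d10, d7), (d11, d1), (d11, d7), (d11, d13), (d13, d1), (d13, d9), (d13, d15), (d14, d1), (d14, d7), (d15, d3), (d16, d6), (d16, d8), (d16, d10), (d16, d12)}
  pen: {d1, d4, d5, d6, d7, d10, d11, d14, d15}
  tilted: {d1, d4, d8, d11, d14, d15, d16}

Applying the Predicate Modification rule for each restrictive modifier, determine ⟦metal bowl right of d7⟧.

{d5, d8}

⟦right of d7⟧ = {x : ⟨x, d7⟩ ∈ ⟦right of⟧} = {d1, d5, d7, d8, d9, d10, d11, d14}
⟦bowl⟧ = {d1, d3, d5, d6, d7, d8, d9, d10, d11, d13, d14, d16}
… ∩ ⟦right of d7⟧ = {d1, d3, d5, d6, d7, d8, d9, d10, d11, d13, d14, d16} ∩ {d1, d5, d7, d8, d9, d10, d11, d14} = {d1, d5, d7, d8, d9, d10, d11, d14}
… ∩ ⟦metal⟧ = {d1, d5, d7, d8, d9, d10, d11, d14} ∩ {d4, d5, d6, d8, d12, d13} = {d5, d8}
So ⟦metal bowl right of d7⟧ = {d5, d8}.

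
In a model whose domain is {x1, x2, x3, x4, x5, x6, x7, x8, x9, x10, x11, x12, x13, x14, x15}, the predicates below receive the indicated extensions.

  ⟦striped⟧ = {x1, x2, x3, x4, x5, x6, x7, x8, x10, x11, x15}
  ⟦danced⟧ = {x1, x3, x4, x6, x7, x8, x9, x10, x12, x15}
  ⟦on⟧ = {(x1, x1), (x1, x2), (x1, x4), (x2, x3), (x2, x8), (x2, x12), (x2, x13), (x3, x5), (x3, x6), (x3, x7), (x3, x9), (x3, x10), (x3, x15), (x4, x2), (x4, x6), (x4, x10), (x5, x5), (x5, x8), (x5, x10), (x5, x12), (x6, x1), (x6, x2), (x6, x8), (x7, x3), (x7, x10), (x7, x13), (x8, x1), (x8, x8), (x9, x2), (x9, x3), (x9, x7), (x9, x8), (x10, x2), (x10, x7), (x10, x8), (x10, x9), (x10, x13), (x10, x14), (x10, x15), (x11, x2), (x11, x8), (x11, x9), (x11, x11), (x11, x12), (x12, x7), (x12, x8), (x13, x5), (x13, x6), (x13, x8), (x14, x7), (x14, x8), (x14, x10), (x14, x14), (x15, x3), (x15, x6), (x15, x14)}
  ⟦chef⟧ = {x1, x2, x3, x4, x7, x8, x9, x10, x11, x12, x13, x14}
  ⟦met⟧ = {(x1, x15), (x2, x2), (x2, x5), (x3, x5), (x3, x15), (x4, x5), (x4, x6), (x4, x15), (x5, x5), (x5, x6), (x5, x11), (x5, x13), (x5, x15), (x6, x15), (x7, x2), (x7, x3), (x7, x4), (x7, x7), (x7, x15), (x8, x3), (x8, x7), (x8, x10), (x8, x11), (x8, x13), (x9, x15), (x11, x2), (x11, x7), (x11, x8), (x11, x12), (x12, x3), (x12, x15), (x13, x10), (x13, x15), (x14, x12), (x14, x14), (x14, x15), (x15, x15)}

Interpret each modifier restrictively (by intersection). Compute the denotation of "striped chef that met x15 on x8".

⟦that met x15⟧ = {x : ⟨x, x15⟩ ∈ ⟦met⟧} = {x1, x3, x4, x5, x6, x7, x9, x12, x13, x14, x15}
⟦on x8⟧ = {x : ⟨x, x8⟩ ∈ ⟦on⟧} = {x2, x5, x6, x8, x9, x10, x11, x12, x13, x14}
⟦chef⟧ = {x1, x2, x3, x4, x7, x8, x9, x10, x11, x12, x13, x14}
… ∩ ⟦that met x15⟧ = {x1, x2, x3, x4, x7, x8, x9, x10, x11, x12, x13, x14} ∩ {x1, x3, x4, x5, x6, x7, x9, x12, x13, x14, x15} = {x1, x3, x4, x7, x9, x12, x13, x14}
… ∩ ⟦on x8⟧ = {x1, x3, x4, x7, x9, x12, x13, x14} ∩ {x2, x5, x6, x8, x9, x10, x11, x12, x13, x14} = {x9, x12, x13, x14}
… ∩ ⟦striped⟧ = {x9, x12, x13, x14} ∩ {x1, x2, x3, x4, x5, x6, x7, x8, x10, x11, x15} = ∅
So ⟦striped chef that met x15 on x8⟧ = ∅.

∅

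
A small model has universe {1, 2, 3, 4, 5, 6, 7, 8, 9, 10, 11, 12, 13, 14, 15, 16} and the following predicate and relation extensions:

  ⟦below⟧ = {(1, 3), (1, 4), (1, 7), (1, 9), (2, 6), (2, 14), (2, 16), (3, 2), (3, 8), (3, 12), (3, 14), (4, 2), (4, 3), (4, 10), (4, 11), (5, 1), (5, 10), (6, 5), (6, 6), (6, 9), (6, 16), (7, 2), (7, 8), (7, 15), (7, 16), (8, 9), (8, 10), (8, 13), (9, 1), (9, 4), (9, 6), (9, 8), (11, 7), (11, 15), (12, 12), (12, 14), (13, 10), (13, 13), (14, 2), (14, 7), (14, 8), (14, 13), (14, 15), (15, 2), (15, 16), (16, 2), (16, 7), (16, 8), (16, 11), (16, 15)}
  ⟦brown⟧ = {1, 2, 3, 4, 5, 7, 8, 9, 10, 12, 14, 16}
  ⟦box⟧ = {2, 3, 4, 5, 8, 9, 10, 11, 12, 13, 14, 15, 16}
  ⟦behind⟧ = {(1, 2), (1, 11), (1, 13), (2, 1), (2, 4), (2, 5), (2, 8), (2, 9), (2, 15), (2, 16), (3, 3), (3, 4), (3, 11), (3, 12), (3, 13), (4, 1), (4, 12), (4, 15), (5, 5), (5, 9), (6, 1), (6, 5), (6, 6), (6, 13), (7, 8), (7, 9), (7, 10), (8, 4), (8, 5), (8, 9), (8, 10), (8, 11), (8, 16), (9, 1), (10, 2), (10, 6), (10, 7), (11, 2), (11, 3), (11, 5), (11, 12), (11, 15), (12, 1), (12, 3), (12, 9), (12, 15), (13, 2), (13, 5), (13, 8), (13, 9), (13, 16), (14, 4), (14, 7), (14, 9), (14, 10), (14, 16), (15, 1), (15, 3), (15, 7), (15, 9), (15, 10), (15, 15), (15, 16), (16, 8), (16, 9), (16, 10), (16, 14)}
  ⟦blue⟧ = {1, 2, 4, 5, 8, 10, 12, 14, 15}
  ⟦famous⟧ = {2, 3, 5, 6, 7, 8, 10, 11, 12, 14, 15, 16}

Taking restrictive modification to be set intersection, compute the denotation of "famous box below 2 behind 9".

{14, 15, 16}

⟦below 2⟧ = {x : ⟨x, 2⟩ ∈ ⟦below⟧} = {3, 4, 7, 14, 15, 16}
⟦behind 9⟧ = {x : ⟨x, 9⟩ ∈ ⟦behind⟧} = {2, 5, 7, 8, 12, 13, 14, 15, 16}
⟦box⟧ = {2, 3, 4, 5, 8, 9, 10, 11, 12, 13, 14, 15, 16}
… ∩ ⟦below 2⟧ = {2, 3, 4, 5, 8, 9, 10, 11, 12, 13, 14, 15, 16} ∩ {3, 4, 7, 14, 15, 16} = {3, 4, 14, 15, 16}
… ∩ ⟦behind 9⟧ = {3, 4, 14, 15, 16} ∩ {2, 5, 7, 8, 12, 13, 14, 15, 16} = {14, 15, 16}
… ∩ ⟦famous⟧ = {14, 15, 16} ∩ {2, 3, 5, 6, 7, 8, 10, 11, 12, 14, 15, 16} = {14, 15, 16}
So ⟦famous box below 2 behind 9⟧ = {14, 15, 16}.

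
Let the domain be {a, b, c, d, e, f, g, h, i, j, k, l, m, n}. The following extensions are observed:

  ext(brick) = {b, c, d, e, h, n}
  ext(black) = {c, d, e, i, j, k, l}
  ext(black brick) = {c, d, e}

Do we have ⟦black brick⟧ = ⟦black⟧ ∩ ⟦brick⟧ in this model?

yes

⟦black⟧ ∩ ⟦brick⟧ = {c, d, e, i, j, k, l} ∩ {b, c, d, e, h, n} = {c, d, e}
Observed ⟦black brick⟧ = {c, d, e}.
These coincide, so the modifier is intersective here.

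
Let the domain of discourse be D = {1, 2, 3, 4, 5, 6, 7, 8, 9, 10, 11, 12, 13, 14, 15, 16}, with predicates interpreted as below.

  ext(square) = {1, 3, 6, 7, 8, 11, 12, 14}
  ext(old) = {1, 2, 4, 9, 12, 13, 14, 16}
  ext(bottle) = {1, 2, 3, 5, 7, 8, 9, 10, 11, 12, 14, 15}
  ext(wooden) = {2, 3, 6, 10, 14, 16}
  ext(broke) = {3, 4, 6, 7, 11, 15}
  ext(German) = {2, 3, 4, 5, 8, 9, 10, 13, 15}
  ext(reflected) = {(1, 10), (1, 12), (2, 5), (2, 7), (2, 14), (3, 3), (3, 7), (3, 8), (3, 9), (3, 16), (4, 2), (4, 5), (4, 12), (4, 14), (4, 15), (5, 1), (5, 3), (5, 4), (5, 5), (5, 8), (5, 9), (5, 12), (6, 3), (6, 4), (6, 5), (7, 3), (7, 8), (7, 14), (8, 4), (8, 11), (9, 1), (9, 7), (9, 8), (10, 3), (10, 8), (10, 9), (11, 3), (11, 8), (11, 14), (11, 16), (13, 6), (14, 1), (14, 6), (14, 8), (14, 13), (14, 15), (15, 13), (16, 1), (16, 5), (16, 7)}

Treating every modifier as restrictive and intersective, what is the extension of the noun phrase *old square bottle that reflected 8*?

{14}

⟦that reflected 8⟧ = {x : ⟨x, 8⟩ ∈ ⟦reflected⟧} = {3, 5, 7, 9, 10, 11, 14}
⟦bottle⟧ = {1, 2, 3, 5, 7, 8, 9, 10, 11, 12, 14, 15}
… ∩ ⟦that reflected 8⟧ = {1, 2, 3, 5, 7, 8, 9, 10, 11, 12, 14, 15} ∩ {3, 5, 7, 9, 10, 11, 14} = {3, 5, 7, 9, 10, 11, 14}
… ∩ ⟦old⟧ = {3, 5, 7, 9, 10, 11, 14} ∩ {1, 2, 4, 9, 12, 13, 14, 16} = {9, 14}
… ∩ ⟦square⟧ = {9, 14} ∩ {1, 3, 6, 7, 8, 11, 12, 14} = {14}
So ⟦old square bottle that reflected 8⟧ = {14}.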